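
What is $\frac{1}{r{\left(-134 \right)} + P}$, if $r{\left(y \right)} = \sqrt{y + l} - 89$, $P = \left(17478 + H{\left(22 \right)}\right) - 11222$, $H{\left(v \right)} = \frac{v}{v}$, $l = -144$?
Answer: $\frac{3084}{19022251} - \frac{i \sqrt{278}}{38044502} \approx 0.00016213 - 4.3826 \cdot 10^{-7} i$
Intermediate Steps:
$H{\left(v \right)} = 1$
$P = 6257$ ($P = \left(17478 + 1\right) - 11222 = 17479 - 11222 = 6257$)
$r{\left(y \right)} = -89 + \sqrt{-144 + y}$ ($r{\left(y \right)} = \sqrt{y - 144} - 89 = \sqrt{-144 + y} - 89 = -89 + \sqrt{-144 + y}$)
$\frac{1}{r{\left(-134 \right)} + P} = \frac{1}{\left(-89 + \sqrt{-144 - 134}\right) + 6257} = \frac{1}{\left(-89 + \sqrt{-278}\right) + 6257} = \frac{1}{\left(-89 + i \sqrt{278}\right) + 6257} = \frac{1}{6168 + i \sqrt{278}}$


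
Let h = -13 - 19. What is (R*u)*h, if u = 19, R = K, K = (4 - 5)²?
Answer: -608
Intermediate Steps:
K = 1 (K = (-1)² = 1)
R = 1
h = -32
(R*u)*h = (1*19)*(-32) = 19*(-32) = -608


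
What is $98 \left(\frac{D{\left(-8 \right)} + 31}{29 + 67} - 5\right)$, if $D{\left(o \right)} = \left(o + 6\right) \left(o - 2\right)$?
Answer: $- \frac{7007}{16} \approx -437.94$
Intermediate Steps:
$D{\left(o \right)} = \left(-2 + o\right) \left(6 + o\right)$ ($D{\left(o \right)} = \left(6 + o\right) \left(-2 + o\right) = \left(-2 + o\right) \left(6 + o\right)$)
$98 \left(\frac{D{\left(-8 \right)} + 31}{29 + 67} - 5\right) = 98 \left(\frac{\left(-12 + \left(-8\right)^{2} + 4 \left(-8\right)\right) + 31}{29 + 67} - 5\right) = 98 \left(\frac{\left(-12 + 64 - 32\right) + 31}{96} - 5\right) = 98 \left(\left(20 + 31\right) \frac{1}{96} - 5\right) = 98 \left(51 \cdot \frac{1}{96} - 5\right) = 98 \left(\frac{17}{32} - 5\right) = 98 \left(- \frac{143}{32}\right) = - \frac{7007}{16}$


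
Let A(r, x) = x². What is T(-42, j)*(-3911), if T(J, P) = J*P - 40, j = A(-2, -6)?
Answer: 6069872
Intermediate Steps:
j = 36 (j = (-6)² = 36)
T(J, P) = -40 + J*P
T(-42, j)*(-3911) = (-40 - 42*36)*(-3911) = (-40 - 1512)*(-3911) = -1552*(-3911) = 6069872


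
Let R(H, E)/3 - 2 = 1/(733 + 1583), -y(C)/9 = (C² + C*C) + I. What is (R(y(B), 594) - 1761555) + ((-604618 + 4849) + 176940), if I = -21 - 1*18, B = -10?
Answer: -1686339815/772 ≈ -2.1844e+6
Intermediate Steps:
I = -39 (I = -21 - 18 = -39)
y(C) = 351 - 18*C² (y(C) = -9*((C² + C*C) - 39) = -9*((C² + C²) - 39) = -9*(2*C² - 39) = -9*(-39 + 2*C²) = 351 - 18*C²)
R(H, E) = 4633/772 (R(H, E) = 6 + 3/(733 + 1583) = 6 + 3/2316 = 6 + 3*(1/2316) = 6 + 1/772 = 4633/772)
(R(y(B), 594) - 1761555) + ((-604618 + 4849) + 176940) = (4633/772 - 1761555) + ((-604618 + 4849) + 176940) = -1359915827/772 + (-599769 + 176940) = -1359915827/772 - 422829 = -1686339815/772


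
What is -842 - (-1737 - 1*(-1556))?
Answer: -661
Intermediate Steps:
-842 - (-1737 - 1*(-1556)) = -842 - (-1737 + 1556) = -842 - 1*(-181) = -842 + 181 = -661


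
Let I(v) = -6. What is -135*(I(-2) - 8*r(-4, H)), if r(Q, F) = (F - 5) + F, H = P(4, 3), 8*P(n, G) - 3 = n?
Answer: -2700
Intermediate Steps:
P(n, G) = 3/8 + n/8
H = 7/8 (H = 3/8 + (1/8)*4 = 3/8 + 1/2 = 7/8 ≈ 0.87500)
r(Q, F) = -5 + 2*F (r(Q, F) = (-5 + F) + F = -5 + 2*F)
-135*(I(-2) - 8*r(-4, H)) = -135*(-6 - 8*(-5 + 2*(7/8))) = -135*(-6 - 8*(-5 + 7/4)) = -135*(-6 - 8*(-13)/4) = -135*(-6 - 1*(-26)) = -135*(-6 + 26) = -135*20 = -2700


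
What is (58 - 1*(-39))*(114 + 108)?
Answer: 21534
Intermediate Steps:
(58 - 1*(-39))*(114 + 108) = (58 + 39)*222 = 97*222 = 21534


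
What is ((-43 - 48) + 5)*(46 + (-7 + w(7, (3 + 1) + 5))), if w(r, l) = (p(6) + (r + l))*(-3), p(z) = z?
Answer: 2322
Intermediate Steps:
w(r, l) = -18 - 3*l - 3*r (w(r, l) = (6 + (r + l))*(-3) = (6 + (l + r))*(-3) = (6 + l + r)*(-3) = -18 - 3*l - 3*r)
((-43 - 48) + 5)*(46 + (-7 + w(7, (3 + 1) + 5))) = ((-43 - 48) + 5)*(46 + (-7 + (-18 - 3*((3 + 1) + 5) - 3*7))) = (-91 + 5)*(46 + (-7 + (-18 - 3*(4 + 5) - 21))) = -86*(46 + (-7 + (-18 - 3*9 - 21))) = -86*(46 + (-7 + (-18 - 27 - 21))) = -86*(46 + (-7 - 66)) = -86*(46 - 73) = -86*(-27) = 2322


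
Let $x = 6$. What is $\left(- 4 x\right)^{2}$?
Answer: $576$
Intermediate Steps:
$\left(- 4 x\right)^{2} = \left(\left(-4\right) 6\right)^{2} = \left(-24\right)^{2} = 576$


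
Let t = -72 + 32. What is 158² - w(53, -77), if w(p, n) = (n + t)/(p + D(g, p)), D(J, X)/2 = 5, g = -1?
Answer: 174761/7 ≈ 24966.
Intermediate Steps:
D(J, X) = 10 (D(J, X) = 2*5 = 10)
t = -40
w(p, n) = (-40 + n)/(10 + p) (w(p, n) = (n - 40)/(p + 10) = (-40 + n)/(10 + p))
158² - w(53, -77) = 158² - (-40 - 77)/(10 + 53) = 24964 - (-117)/63 = 24964 - 1*(-13/7) = 24964 + 13/7 = 174761/7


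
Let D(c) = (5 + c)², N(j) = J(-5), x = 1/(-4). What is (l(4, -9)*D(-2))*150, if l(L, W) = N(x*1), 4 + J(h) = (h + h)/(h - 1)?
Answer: -3150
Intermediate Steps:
x = -¼ ≈ -0.25000
J(h) = -4 + 2*h/(-1 + h) (J(h) = -4 + (h + h)/(h - 1) = -4 + (2*h)/(-1 + h) = -4 + 2*h/(-1 + h))
N(j) = -7/3 (N(j) = 2*(2 - 1*(-5))/(-1 - 5) = 2*(2 + 5)/(-6) = 2*(-⅙)*7 = -7/3)
l(L, W) = -7/3
(l(4, -9)*D(-2))*150 = -7*(5 - 2)²/3*150 = -7/3*3²*150 = -7/3*9*150 = -21*150 = -3150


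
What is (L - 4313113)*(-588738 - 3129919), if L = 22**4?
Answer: 15167870135049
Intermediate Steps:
L = 234256
(L - 4313113)*(-588738 - 3129919) = (234256 - 4313113)*(-588738 - 3129919) = -4078857*(-3718657) = 15167870135049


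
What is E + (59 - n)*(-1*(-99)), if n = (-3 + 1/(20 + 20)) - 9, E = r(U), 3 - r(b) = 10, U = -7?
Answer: 280781/40 ≈ 7019.5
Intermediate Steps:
r(b) = -7 (r(b) = 3 - 1*10 = 3 - 10 = -7)
E = -7
n = -479/40 (n = (-3 + 1/40) - 9 = -119/40 - 9 = -479/40 ≈ -11.975)
E + (59 - n)*(-1*(-99)) = -7 + (59 - 1*(-479/40))*(-1*(-99)) = -7 + (59 + 479/40)*99 = -7 + (2839/40)*99 = -7 + 281061/40 = 280781/40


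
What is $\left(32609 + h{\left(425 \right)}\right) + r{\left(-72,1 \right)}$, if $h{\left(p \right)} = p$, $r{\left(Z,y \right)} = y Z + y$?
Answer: $32963$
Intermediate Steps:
$r{\left(Z,y \right)} = y + Z y$ ($r{\left(Z,y \right)} = Z y + y = y + Z y$)
$\left(32609 + h{\left(425 \right)}\right) + r{\left(-72,1 \right)} = \left(32609 + 425\right) + 1 \left(1 - 72\right) = 33034 + 1 \left(-71\right) = 33034 - 71 = 32963$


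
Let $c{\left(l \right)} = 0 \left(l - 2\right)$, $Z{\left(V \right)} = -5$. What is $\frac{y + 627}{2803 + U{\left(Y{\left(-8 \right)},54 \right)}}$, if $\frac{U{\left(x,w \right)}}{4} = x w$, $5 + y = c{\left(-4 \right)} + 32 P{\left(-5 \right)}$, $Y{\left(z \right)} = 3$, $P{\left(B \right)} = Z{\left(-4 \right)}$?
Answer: $\frac{66}{493} \approx 0.13387$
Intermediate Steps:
$P{\left(B \right)} = -5$
$c{\left(l \right)} = 0$ ($c{\left(l \right)} = 0 \left(-2 + l\right) = 0$)
$y = -165$ ($y = -5 + \left(0 + 32 \left(-5\right)\right) = -5 + \left(0 - 160\right) = -5 - 160 = -165$)
$U{\left(x,w \right)} = 4 w x$ ($U{\left(x,w \right)} = 4 x w = 4 w x$)
$\frac{y + 627}{2803 + U{\left(Y{\left(-8 \right)},54 \right)}} = \frac{-165 + 627}{2803 + 4 \cdot 54 \cdot 3} = \frac{462}{2803 + 648} = \frac{462}{3451} = 462 \cdot \frac{1}{3451} = \frac{66}{493}$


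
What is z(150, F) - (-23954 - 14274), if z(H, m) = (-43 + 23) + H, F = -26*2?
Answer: 38358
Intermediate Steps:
F = -52
z(H, m) = -20 + H
z(150, F) - (-23954 - 14274) = (-20 + 150) - (-23954 - 14274) = 130 - 1*(-38228) = 130 + 38228 = 38358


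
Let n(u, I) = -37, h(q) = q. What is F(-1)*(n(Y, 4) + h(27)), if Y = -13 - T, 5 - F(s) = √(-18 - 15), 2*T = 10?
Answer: -50 + 10*I*√33 ≈ -50.0 + 57.446*I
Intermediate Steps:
T = 5 (T = (½)*10 = 5)
F(s) = 5 - I*√33 (F(s) = 5 - √(-18 - 15) = 5 - √(-33) = 5 - I*√33)
Y = -18 (Y = -13 - 1*5 = -13 - 5 = -18)
F(-1)*(n(Y, 4) + h(27)) = (5 - I*√33)*(-37 + 27) = (5 - I*√33)*(-10) = -50 + 10*I*√33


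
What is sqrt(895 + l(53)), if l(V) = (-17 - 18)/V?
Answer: 10*sqrt(25122)/53 ≈ 29.906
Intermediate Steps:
l(V) = -35/V
sqrt(895 + l(53)) = sqrt(895 - 35/53) = sqrt(47400/53) = 10*sqrt(25122)/53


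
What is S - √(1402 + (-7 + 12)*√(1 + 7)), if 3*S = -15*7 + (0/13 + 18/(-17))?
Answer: -601/17 - √(1402 + 10*√2) ≈ -72.985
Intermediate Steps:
S = -601/17 (S = (-15*7 + (0/13 + 18/(-17)))/3 = (-105 + (0*(1/13) + 18*(-1/17)))/3 = (-105 + (0 - 18/17))/3 = (-105 - 18/17)/3 = (⅓)*(-1803/17) = -601/17 ≈ -35.353)
S - √(1402 + (-7 + 12)*√(1 + 7)) = -601/17 - √(1402 + (-7 + 12)*√(1 + 7)) = -601/17 - √(1402 + 5*√8) = -601/17 - √(1402 + 5*(2*√2)) = -601/17 - √(1402 + 10*√2)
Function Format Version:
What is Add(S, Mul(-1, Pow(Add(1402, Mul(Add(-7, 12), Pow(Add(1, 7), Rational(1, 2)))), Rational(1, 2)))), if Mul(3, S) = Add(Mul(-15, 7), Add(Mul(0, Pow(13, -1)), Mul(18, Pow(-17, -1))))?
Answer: Add(Rational(-601, 17), Mul(-1, Pow(Add(1402, Mul(10, Pow(2, Rational(1, 2)))), Rational(1, 2)))) ≈ -72.985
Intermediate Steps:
S = Rational(-601, 17) (S = Mul(Rational(1, 3), Add(Mul(-15, 7), Add(Mul(0, Pow(13, -1)), Mul(18, Pow(-17, -1))))) = Mul(Rational(1, 3), Add(-105, Add(Mul(0, Rational(1, 13)), Mul(18, Rational(-1, 17))))) = Mul(Rational(1, 3), Add(-105, Add(0, Rational(-18, 17)))) = Mul(Rational(1, 3), Add(-105, Rational(-18, 17))) = Mul(Rational(1, 3), Rational(-1803, 17)) = Rational(-601, 17) ≈ -35.353)
Add(S, Mul(-1, Pow(Add(1402, Mul(Add(-7, 12), Pow(Add(1, 7), Rational(1, 2)))), Rational(1, 2)))) = Add(Rational(-601, 17), Mul(-1, Pow(Add(1402, Mul(Add(-7, 12), Pow(Add(1, 7), Rational(1, 2)))), Rational(1, 2)))) = Add(Rational(-601, 17), Mul(-1, Pow(Add(1402, Mul(5, Pow(8, Rational(1, 2)))), Rational(1, 2)))) = Add(Rational(-601, 17), Mul(-1, Pow(Add(1402, Mul(5, Mul(2, Pow(2, Rational(1, 2))))), Rational(1, 2)))) = Add(Rational(-601, 17), Mul(-1, Pow(Add(1402, Mul(10, Pow(2, Rational(1, 2)))), Rational(1, 2))))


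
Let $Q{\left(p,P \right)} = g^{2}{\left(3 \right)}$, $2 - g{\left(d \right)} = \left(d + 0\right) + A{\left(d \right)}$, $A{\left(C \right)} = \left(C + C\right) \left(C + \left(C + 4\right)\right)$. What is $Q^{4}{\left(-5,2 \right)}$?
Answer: $191707312997281$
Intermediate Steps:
$A{\left(C \right)} = 2 C \left(4 + 2 C\right)$ ($A{\left(C \right)} = 2 C \left(C + \left(4 + C\right)\right) = 2 C \left(4 + 2 C\right)$)
$g{\left(d \right)} = 2 - d - 4 d \left(2 + d\right)$ ($g{\left(d \right)} = 2 - \left(\left(d + 0\right) + 4 d \left(2 + d\right)\right) = 2 - \left(d + 4 d \left(2 + d\right)\right) = 2 - d - 4 d \left(2 + d\right)$)
$Q{\left(p,P \right)} = 3721$ ($Q{\left(p,P \right)} = \left(2 - 3 - 12 \left(2 + 3\right)\right)^{2} = \left(2 - 3 - 12 \cdot 5\right)^{2} = \left(2 - 3 - 60\right)^{2} = \left(-61\right)^{2} = 3721$)
$Q^{4}{\left(-5,2 \right)} = 3721^{4} = 191707312997281$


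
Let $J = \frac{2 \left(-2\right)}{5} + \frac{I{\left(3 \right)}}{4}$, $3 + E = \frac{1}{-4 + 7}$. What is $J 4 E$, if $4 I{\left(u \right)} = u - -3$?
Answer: $\frac{68}{15} \approx 4.5333$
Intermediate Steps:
$I{\left(u \right)} = \frac{3}{4} + \frac{u}{4}$ ($I{\left(u \right)} = \frac{u - -3}{4} = \frac{u + 3}{4} = \frac{3 + u}{4} = \frac{3}{4} + \frac{u}{4}$)
$E = - \frac{8}{3}$ ($E = -3 + \frac{1}{-4 + 7} = -3 + \frac{1}{3} = - \frac{8}{3} \approx -2.6667$)
$J = - \frac{17}{40}$ ($J = \frac{2 \left(-2\right)}{5} + \frac{\frac{3}{4} + \frac{1}{4} \cdot 3}{4} = \left(-4\right) \frac{1}{5} + \left(\frac{3}{4} + \frac{3}{4}\right) \frac{1}{4} = - \frac{4}{5} + \frac{3}{2} \cdot \frac{1}{4} = - \frac{4}{5} + \frac{3}{8} = - \frac{17}{40} \approx -0.425$)
$J 4 E = \left(- \frac{17}{40}\right) 4 \left(- \frac{8}{3}\right) = \left(- \frac{17}{10}\right) \left(- \frac{8}{3}\right) = \frac{68}{15}$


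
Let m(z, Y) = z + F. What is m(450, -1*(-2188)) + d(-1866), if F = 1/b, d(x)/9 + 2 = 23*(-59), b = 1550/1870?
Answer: -1825868/155 ≈ -11780.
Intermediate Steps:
b = 155/187 (b = 1550*(1/1870) = 155/187 ≈ 0.82888)
d(x) = -12231 (d(x) = -18 + 9*(23*(-59)) = -18 + 9*(-1357) = -18 - 12213 = -12231)
F = 187/155 (F = 1/(155/187) = 187/155 ≈ 1.2065)
m(z, Y) = 187/155 + z (m(z, Y) = z + 187/155 = 187/155 + z)
m(450, -1*(-2188)) + d(-1866) = (187/155 + 450) - 12231 = 69937/155 - 12231 = -1825868/155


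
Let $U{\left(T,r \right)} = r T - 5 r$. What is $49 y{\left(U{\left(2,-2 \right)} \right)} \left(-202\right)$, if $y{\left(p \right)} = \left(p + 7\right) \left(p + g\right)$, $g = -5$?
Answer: $-128674$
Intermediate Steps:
$U{\left(T,r \right)} = - 5 r + T r$ ($U{\left(T,r \right)} = T r - 5 r = - 5 r + T r$)
$y{\left(p \right)} = \left(-5 + p\right) \left(7 + p\right)$ ($y{\left(p \right)} = \left(p + 7\right) \left(p - 5\right) = \left(7 + p\right) \left(-5 + p\right) = \left(-5 + p\right) \left(7 + p\right)$)
$49 y{\left(U{\left(2,-2 \right)} \right)} \left(-202\right) = 49 \left(-35 + \left(- 2 \left(-5 + 2\right)\right)^{2} + 2 \left(- 2 \left(-5 + 2\right)\right)\right) \left(-202\right) = 49 \left(-35 + \left(\left(-2\right) \left(-3\right)\right)^{2} + 2 \left(\left(-2\right) \left(-3\right)\right)\right) \left(-202\right) = 49 \left(-35 + 6^{2} + 2 \cdot 6\right) \left(-202\right) = 49 \left(-35 + 36 + 12\right) \left(-202\right) = 49 \cdot 13 \left(-202\right) = 637 \left(-202\right) = -128674$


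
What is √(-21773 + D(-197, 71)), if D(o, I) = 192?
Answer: I*√21581 ≈ 146.9*I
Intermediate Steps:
√(-21773 + D(-197, 71)) = √(-21773 + 192) = √(-21581) = I*√21581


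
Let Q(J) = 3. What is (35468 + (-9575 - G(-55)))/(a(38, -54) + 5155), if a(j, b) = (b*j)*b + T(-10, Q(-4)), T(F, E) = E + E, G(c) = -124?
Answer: 26017/115969 ≈ 0.22434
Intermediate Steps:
T(F, E) = 2*E
a(j, b) = 6 + j*b**2 (a(j, b) = (b*j)*b + 2*3 = j*b**2 + 6 = 6 + j*b**2)
(35468 + (-9575 - G(-55)))/(a(38, -54) + 5155) = (35468 + (-9575 - 1*(-124)))/((6 + 38*(-54)**2) + 5155) = (35468 + (-9575 + 124))/((6 + 38*2916) + 5155) = (35468 - 9451)/((6 + 110808) + 5155) = 26017/(110814 + 5155) = 26017/115969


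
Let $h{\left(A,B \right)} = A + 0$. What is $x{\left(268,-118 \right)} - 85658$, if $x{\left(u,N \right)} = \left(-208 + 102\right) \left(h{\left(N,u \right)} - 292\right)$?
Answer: $-42198$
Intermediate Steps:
$h{\left(A,B \right)} = A$
$x{\left(u,N \right)} = 30952 - 106 N$ ($x{\left(u,N \right)} = \left(-208 + 102\right) \left(N - 292\right) = - 106 \left(-292 + N\right) = 30952 - 106 N$)
$x{\left(268,-118 \right)} - 85658 = \left(30952 - -12508\right) - 85658 = \left(30952 + 12508\right) - 85658 = 43460 - 85658 = -42198$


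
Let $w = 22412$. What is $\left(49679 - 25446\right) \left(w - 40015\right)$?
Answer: $-426573499$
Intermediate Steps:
$\left(49679 - 25446\right) \left(w - 40015\right) = \left(49679 - 25446\right) \left(22412 - 40015\right) = 24233 \left(-17603\right) = -426573499$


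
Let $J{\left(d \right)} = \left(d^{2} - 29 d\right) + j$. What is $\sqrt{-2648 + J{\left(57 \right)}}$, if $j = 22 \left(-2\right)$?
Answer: $2 i \sqrt{274} \approx 33.106 i$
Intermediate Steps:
$j = -44$
$J{\left(d \right)} = -44 + d^{2} - 29 d$ ($J{\left(d \right)} = \left(d^{2} - 29 d\right) - 44 = -44 + d^{2} - 29 d$)
$\sqrt{-2648 + J{\left(57 \right)}} = \sqrt{-2648 - \left(1697 - 3249\right)} = \sqrt{-2648 - -1552} = \sqrt{-2648 + 1552} = \sqrt{-1096} = 2 i \sqrt{274}$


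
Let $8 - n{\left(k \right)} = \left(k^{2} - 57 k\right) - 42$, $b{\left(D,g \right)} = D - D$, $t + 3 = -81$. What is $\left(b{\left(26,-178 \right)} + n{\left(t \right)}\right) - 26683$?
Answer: $-38477$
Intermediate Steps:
$t = -84$ ($t = -3 - 81 = -84$)
$b{\left(D,g \right)} = 0$
$n{\left(k \right)} = 50 - k^{2} + 57 k$ ($n{\left(k \right)} = 8 - \left(\left(k^{2} - 57 k\right) - 42\right) = 8 - \left(-42 + k^{2} - 57 k\right) = 8 + \left(42 - k^{2} + 57 k\right) = 50 - k^{2} + 57 k$)
$\left(b{\left(26,-178 \right)} + n{\left(t \right)}\right) - 26683 = \left(0 + \left(50 - \left(-84\right)^{2} + 57 \left(-84\right)\right)\right) - 26683 = \left(0 - 11794\right) - 26683 = -11794 - 26683 = -38477$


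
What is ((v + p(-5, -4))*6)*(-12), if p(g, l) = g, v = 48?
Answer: -3096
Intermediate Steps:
((v + p(-5, -4))*6)*(-12) = ((48 - 5)*6)*(-12) = (43*6)*(-12) = 258*(-12) = -3096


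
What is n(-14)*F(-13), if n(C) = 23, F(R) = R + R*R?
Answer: 3588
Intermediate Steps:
F(R) = R + R**2
n(-14)*F(-13) = 23*(-13*(1 - 13)) = 23*(-13*(-12)) = 23*156 = 3588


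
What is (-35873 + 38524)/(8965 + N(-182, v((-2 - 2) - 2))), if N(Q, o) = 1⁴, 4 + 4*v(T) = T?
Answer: 2651/8966 ≈ 0.29567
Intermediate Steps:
v(T) = -1 + T/4
N(Q, o) = 1
(-35873 + 38524)/(8965 + N(-182, v((-2 - 2) - 2))) = (-35873 + 38524)/(8965 + 1) = 2651/8966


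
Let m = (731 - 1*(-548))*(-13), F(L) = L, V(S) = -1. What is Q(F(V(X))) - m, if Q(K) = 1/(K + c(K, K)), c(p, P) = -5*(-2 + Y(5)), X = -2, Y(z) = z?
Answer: 266031/16 ≈ 16627.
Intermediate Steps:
c(p, P) = -15 (c(p, P) = -5*(-2 + 5) = -5*3 = -15)
Q(K) = 1/(-15 + K) (Q(K) = 1/(K - 15) = 1/(-15 + K))
m = -16627 (m = (731 + 548)*(-13) = 1279*(-13) = -16627)
Q(F(V(X))) - m = 1/(-15 - 1) - 1*(-16627) = 1/(-16) + 16627 = -1/16 + 16627 = 266031/16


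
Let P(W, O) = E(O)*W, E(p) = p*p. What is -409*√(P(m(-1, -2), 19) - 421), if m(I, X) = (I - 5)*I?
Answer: -409*√1745 ≈ -17085.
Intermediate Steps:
E(p) = p²
m(I, X) = I*(-5 + I) (m(I, X) = (-5 + I)*I = I*(-5 + I))
P(W, O) = W*O² (P(W, O) = O²*W = W*O²)
-409*√(P(m(-1, -2), 19) - 421) = -409*√(-(-5 - 1)*19² - 421) = -409*√(-1*(-6)*361 - 421) = -409*√(6*361 - 421) = -409*√(2166 - 421) = -409*√1745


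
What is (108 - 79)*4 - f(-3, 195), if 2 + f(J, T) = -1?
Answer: 119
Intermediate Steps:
f(J, T) = -3 (f(J, T) = -2 - 1 = -3)
(108 - 79)*4 - f(-3, 195) = (108 - 79)*4 - 1*(-3) = 29*4 + 3 = 116 + 3 = 119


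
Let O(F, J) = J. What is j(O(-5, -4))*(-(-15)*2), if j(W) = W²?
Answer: 480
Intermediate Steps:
j(O(-5, -4))*(-(-15)*2) = (-4)²*(-(-15)*2) = 16*(-15*(-2)) = 16*30 = 480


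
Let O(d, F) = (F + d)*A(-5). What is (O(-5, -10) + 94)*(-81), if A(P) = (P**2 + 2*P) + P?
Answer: 4536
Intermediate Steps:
A(P) = P**2 + 3*P
O(d, F) = 10*F + 10*d (O(d, F) = (F + d)*(-5*(3 - 5)) = (F + d)*(-5*(-2)) = (F + d)*10 = 10*F + 10*d)
(O(-5, -10) + 94)*(-81) = ((10*(-10) + 10*(-5)) + 94)*(-81) = ((-100 - 50) + 94)*(-81) = (-150 + 94)*(-81) = -56*(-81) = 4536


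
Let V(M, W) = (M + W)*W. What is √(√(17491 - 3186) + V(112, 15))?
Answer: √(1905 + √14305) ≈ 44.996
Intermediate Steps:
V(M, W) = W*(M + W)
√(√(17491 - 3186) + V(112, 15)) = √(√(17491 - 3186) + 15*(112 + 15)) = √(√14305 + 15*127) = √(√14305 + 1905) = √(1905 + √14305)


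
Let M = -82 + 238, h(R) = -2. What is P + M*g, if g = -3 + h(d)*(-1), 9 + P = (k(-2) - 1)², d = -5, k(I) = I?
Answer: -156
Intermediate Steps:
M = 156
P = 0 (P = -9 + (-2 - 1)² = -9 + (-3)² = -9 + 9 = 0)
g = -1 (g = -3 - 2*(-1) = -3 + 2 = -1)
P + M*g = 0 + 156*(-1) = 0 - 156 = -156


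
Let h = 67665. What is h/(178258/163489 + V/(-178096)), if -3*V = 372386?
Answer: 2955276007973640/78061062529 ≈ 37859.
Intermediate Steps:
V = -372386/3 (V = -1/3*372386 = -372386/3 ≈ -1.2413e+5)
h/(178258/163489 + V/(-178096)) = 67665/(178258/163489 - 372386/3/(-178096)) = 67665/(178258*(1/163489) - 372386/3*(-1/178096)) = 67665/(178258/163489 + 186193/267144) = 67665/(78061062529/43675105416) = 67665*(43675105416/78061062529) = 2955276007973640/78061062529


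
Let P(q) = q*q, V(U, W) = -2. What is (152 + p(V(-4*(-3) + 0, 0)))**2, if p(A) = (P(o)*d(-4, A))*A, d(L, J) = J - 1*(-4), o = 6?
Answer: 64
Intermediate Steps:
P(q) = q**2
d(L, J) = 4 + J (d(L, J) = J + 4 = 4 + J)
p(A) = A*(144 + 36*A) (p(A) = (6**2*(4 + A))*A = (36*(4 + A))*A = (144 + 36*A)*A = A*(144 + 36*A))
(152 + p(V(-4*(-3) + 0, 0)))**2 = (152 + 36*(-2)*(4 - 2))**2 = (152 + 36*(-2)*2)**2 = (152 - 144)**2 = 8**2 = 64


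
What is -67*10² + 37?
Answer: -6663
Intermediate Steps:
-67*10² + 37 = -67*100 + 37 = -6700 + 37 = -6663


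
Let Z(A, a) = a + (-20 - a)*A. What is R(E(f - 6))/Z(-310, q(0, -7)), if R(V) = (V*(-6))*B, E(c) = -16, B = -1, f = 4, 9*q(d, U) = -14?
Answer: -432/25723 ≈ -0.016794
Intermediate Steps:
q(d, U) = -14/9 (q(d, U) = (1/9)*(-14) = -14/9)
R(V) = 6*V (R(V) = (V*(-6))*(-1) = -6*V*(-1) = 6*V)
Z(A, a) = a + A*(-20 - a)
R(E(f - 6))/Z(-310, q(0, -7)) = (6*(-16))/(-14/9 - 20*(-310) - 1*(-310)*(-14/9)) = -96/(-14/9 + 6200 - 4340/9) = -96/51446/9 = -96*9/51446 = -432/25723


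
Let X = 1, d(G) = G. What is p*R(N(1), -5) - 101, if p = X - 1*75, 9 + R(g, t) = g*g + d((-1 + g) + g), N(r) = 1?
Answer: 417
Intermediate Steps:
R(g, t) = -10 + g² + 2*g (R(g, t) = -9 + (g*g + ((-1 + g) + g)) = -9 + (g² + (-1 + 2*g)) = -9 + (-1 + g² + 2*g) = -10 + g² + 2*g)
p = -74 (p = 1 - 1*75 = 1 - 75 = -74)
p*R(N(1), -5) - 101 = -74*(-10 + 1² + 2*1) - 101 = -74*(-10 + 1 + 2) - 101 = -74*(-7) - 101 = 518 - 101 = 417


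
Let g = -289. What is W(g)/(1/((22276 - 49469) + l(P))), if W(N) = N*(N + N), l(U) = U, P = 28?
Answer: -4537695930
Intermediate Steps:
W(N) = 2*N² (W(N) = N*(2*N) = 2*N²)
W(g)/(1/((22276 - 49469) + l(P))) = (2*(-289)²)/(1/((22276 - 49469) + 28)) = (2*83521)/(1/(-27193 + 28)) = 167042/(1/(-27165)) = 167042/(-1/27165) = 167042*(-27165) = -4537695930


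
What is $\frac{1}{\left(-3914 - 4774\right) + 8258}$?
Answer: $- \frac{1}{430} \approx -0.0023256$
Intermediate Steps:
$\frac{1}{\left(-3914 - 4774\right) + 8258} = \frac{1}{-8688 + 8258} = \frac{1}{-430} = - \frac{1}{430}$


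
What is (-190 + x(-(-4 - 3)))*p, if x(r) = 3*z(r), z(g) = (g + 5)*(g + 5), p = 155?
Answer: 37510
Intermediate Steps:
z(g) = (5 + g)² (z(g) = (5 + g)*(5 + g) = (5 + g)²)
x(r) = 3*(5 + r)²
(-190 + x(-(-4 - 3)))*p = (-190 + 3*(5 - (-4 - 3))²)*155 = (-190 + 3*(5 - 1*(-7))²)*155 = (-190 + 3*(5 + 7)²)*155 = (-190 + 3*12²)*155 = (-190 + 3*144)*155 = (-190 + 432)*155 = 242*155 = 37510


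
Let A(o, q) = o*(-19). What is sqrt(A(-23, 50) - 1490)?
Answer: 9*I*sqrt(13) ≈ 32.45*I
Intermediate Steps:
A(o, q) = -19*o
sqrt(A(-23, 50) - 1490) = sqrt(-19*(-23) - 1490) = sqrt(437 - 1490) = sqrt(-1053) = 9*I*sqrt(13)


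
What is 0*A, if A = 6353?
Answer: 0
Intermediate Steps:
0*A = 0*6353 = 0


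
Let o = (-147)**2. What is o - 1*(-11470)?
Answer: 33079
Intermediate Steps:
o = 21609
o - 1*(-11470) = 21609 - 1*(-11470) = 21609 + 11470 = 33079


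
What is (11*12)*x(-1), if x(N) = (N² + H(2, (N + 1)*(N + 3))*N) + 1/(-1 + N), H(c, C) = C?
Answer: 66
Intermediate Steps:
x(N) = N² + 1/(-1 + N) + N*(1 + N)*(3 + N) (x(N) = (N² + ((N + 1)*(N + 3))*N) + 1/(-1 + N) = (N² + ((1 + N)*(3 + N))*N) + 1/(-1 + N) = (N² + N*(1 + N)*(3 + N)) + 1/(-1 + N) = N² + 1/(-1 + N) + N*(1 + N)*(3 + N))
(11*12)*x(-1) = (11*12)*((1 + (-1)⁴ - 3*(-1) - 2*(-1)² + 4*(-1)³)/(-1 - 1)) = 132*((1 + 1 + 3 - 2*1 + 4*(-1))/(-2)) = 132*(-(1 + 1 + 3 - 2 - 4)/2) = 132*(-½*(-1)) = 132*(½) = 66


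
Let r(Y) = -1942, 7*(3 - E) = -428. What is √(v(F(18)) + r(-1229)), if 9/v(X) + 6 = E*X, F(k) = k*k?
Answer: I*√4563925193890/48478 ≈ 44.068*I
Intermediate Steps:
E = 449/7 (E = 3 - ⅐*(-428) = 3 + 428/7 = 449/7 ≈ 64.143)
F(k) = k²
v(X) = 9/(-6 + 449*X/7)
√(v(F(18)) + r(-1229)) = √(63/(-42 + 449*18²) - 1942) = √(63/(-42 + 449*324) - 1942) = √(63/(-42 + 145476) - 1942) = √(63/145434 - 1942) = √(63*(1/145434) - 1942) = √(21/48478 - 1942) = √(-94144255/48478) = I*√4563925193890/48478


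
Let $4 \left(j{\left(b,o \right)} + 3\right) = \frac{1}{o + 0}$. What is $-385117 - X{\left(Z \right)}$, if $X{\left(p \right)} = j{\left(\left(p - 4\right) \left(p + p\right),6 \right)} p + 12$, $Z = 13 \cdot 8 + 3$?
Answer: $- \frac{9235499}{24} \approx -3.8481 \cdot 10^{5}$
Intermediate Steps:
$Z = 107$ ($Z = 104 + 3 = 107$)
$j{\left(b,o \right)} = -3 + \frac{1}{4 o}$ ($j{\left(b,o \right)} = -3 + \frac{1}{4 \left(o + 0\right)} = -3 + \frac{1}{4 o}$)
$X{\left(p \right)} = 12 - \frac{71 p}{24}$ ($X{\left(p \right)} = \left(-3 + \frac{1}{4 \cdot 6}\right) p + 12 = \left(-3 + \frac{1}{4} \cdot \frac{1}{6}\right) p + 12 = \left(-3 + \frac{1}{24}\right) p + 12 = - \frac{71 p}{24} + 12 = 12 - \frac{71 p}{24}$)
$-385117 - X{\left(Z \right)} = -385117 - \left(12 - \frac{7597}{24}\right) = -385117 - - \frac{7309}{24} = -385117 + \frac{7309}{24} = - \frac{9235499}{24}$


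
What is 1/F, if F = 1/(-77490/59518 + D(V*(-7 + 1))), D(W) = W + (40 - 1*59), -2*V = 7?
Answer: 20773/29759 ≈ 0.69804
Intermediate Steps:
V = -7/2 (V = -½*7 = -7/2 ≈ -3.5000)
D(W) = -19 + W (D(W) = W + (40 - 59) = W - 19 = -19 + W)
F = 29759/20773 (F = 1/(-77490/59518 + (-19 - 7*(-7 + 1)/2)) = 1/(-77490*1/59518 + (-19 - 7/2*(-6))) = 1/(-38745/29759 + (-19 + 21)) = 1/(-38745/29759 + 2) = 1/(20773/29759) = 29759/20773 ≈ 1.4326)
1/F = 1/(29759/20773) = 20773/29759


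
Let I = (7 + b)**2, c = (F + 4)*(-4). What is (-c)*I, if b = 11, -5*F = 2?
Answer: 23328/5 ≈ 4665.6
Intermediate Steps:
F = -2/5 (F = -1/5*2 = -2/5 ≈ -0.40000)
c = -72/5 (c = (-2/5 + 4)*(-4) = (18/5)*(-4) = -72/5 ≈ -14.400)
I = 324 (I = (7 + 11)**2 = 18**2 = 324)
(-c)*I = -1*(-72/5)*324 = (72/5)*324 = 23328/5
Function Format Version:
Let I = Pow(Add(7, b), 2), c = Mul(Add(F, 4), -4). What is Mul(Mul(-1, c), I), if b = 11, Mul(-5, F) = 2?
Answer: Rational(23328, 5) ≈ 4665.6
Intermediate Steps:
F = Rational(-2, 5) (F = Mul(Rational(-1, 5), 2) = Rational(-2, 5) ≈ -0.40000)
c = Rational(-72, 5) (c = Mul(Add(Rational(-2, 5), 4), -4) = Mul(Rational(18, 5), -4) = Rational(-72, 5) ≈ -14.400)
I = 324 (I = Pow(Add(7, 11), 2) = Pow(18, 2) = 324)
Mul(Mul(-1, c), I) = Mul(Mul(-1, Rational(-72, 5)), 324) = Mul(Rational(72, 5), 324) = Rational(23328, 5)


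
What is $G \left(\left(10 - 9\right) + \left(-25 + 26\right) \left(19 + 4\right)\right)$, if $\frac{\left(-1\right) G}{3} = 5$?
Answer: $-360$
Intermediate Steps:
$G = -15$ ($G = \left(-3\right) 5 = -15$)
$G \left(\left(10 - 9\right) + \left(-25 + 26\right) \left(19 + 4\right)\right) = - 15 \left(\left(10 - 9\right) + \left(-25 + 26\right) \left(19 + 4\right)\right) = - 15 \left(\left(10 - 9\right) + 1 \cdot 23\right) = - 15 \left(1 + 23\right) = \left(-15\right) 24 = -360$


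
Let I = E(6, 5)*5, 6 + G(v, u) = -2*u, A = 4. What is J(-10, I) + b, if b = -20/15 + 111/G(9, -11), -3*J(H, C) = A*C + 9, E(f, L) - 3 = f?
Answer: -2755/48 ≈ -57.396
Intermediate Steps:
E(f, L) = 3 + f
G(v, u) = -6 - 2*u
I = 45 (I = (3 + 6)*5 = 9*5 = 45)
J(H, C) = -3 - 4*C/3 (J(H, C) = -(4*C + 9)/3 = -(9 + 4*C)/3 = -3 - 4*C/3)
b = 269/48 (b = -20/15 + 111/(-6 - 2*(-11)) = -20*1/15 + 111/(-6 + 22) = -4/3 + 111/16 = 269/48 ≈ 5.6042)
J(-10, I) + b = (-3 - 4/3*45) + 269/48 = (-3 - 60) + 269/48 = -63 + 269/48 = -2755/48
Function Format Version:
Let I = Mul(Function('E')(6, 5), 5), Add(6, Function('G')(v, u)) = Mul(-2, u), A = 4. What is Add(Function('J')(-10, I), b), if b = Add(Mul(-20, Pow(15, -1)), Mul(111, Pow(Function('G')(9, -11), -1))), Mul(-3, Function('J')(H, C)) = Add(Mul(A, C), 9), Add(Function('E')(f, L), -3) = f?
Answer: Rational(-2755, 48) ≈ -57.396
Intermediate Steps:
Function('E')(f, L) = Add(3, f)
Function('G')(v, u) = Add(-6, Mul(-2, u))
I = 45 (I = Mul(Add(3, 6), 5) = Mul(9, 5) = 45)
Function('J')(H, C) = Add(-3, Mul(Rational(-4, 3), C)) (Function('J')(H, C) = Mul(Rational(-1, 3), Add(Mul(4, C), 9)) = Mul(Rational(-1, 3), Add(9, Mul(4, C))) = Add(-3, Mul(Rational(-4, 3), C)))
b = Rational(269, 48) (b = Add(Mul(-20, Pow(15, -1)), Mul(111, Pow(Add(-6, Mul(-2, -11)), -1))) = Add(Mul(-20, Rational(1, 15)), Mul(111, Pow(Add(-6, 22), -1))) = Add(Rational(-4, 3), Mul(111, Pow(16, -1))) = Add(Rational(-4, 3), Mul(111, Rational(1, 16))) = Add(Rational(-4, 3), Rational(111, 16)) = Rational(269, 48) ≈ 5.6042)
Add(Function('J')(-10, I), b) = Add(Add(-3, Mul(Rational(-4, 3), 45)), Rational(269, 48)) = Add(Add(-3, -60), Rational(269, 48)) = Add(-63, Rational(269, 48)) = Rational(-2755, 48)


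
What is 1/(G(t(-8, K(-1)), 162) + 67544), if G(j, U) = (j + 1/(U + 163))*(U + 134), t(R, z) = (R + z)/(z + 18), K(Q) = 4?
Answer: 3575/241280656 ≈ 1.4817e-5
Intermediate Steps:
t(R, z) = (R + z)/(18 + z)
G(j, U) = (134 + U)*(j + 1/(163 + U)) (G(j, U) = (j + 1/(163 + U))*(134 + U) = (134 + U)*(j + 1/(163 + U)))
1/(G(t(-8, K(-1)), 162) + 67544) = 1/((134 + 162 + 21842*((-8 + 4)/(18 + 4)) + ((-8 + 4)/(18 + 4))*162² + 297*162*((-8 + 4)/(18 + 4)))/(163 + 162) + 67544) = 1/((134 + 162 + 21842*(-4/22) + (-4/22)*26244 + 297*162*(-4/22))/325 + 67544) = 1/((134 + 162 + 21842*((1/22)*(-4)) + ((1/22)*(-4))*26244 + 297*162*((1/22)*(-4)))/325 + 67544) = 1/((134 + 162 + 21842*(-2/11) - 2/11*26244 + 297*162*(-2/11))/325 + 67544) = 1/((134 + 162 - 43684/11 - 52488/11 - 8748)/325 + 67544) = 1/((1/325)*(-189144/11) + 67544) = 1/(-189144/3575 + 67544) = 1/(241280656/3575) = 3575/241280656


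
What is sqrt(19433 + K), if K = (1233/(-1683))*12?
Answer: sqrt(679245149)/187 ≈ 139.37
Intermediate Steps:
K = -1644/187 (K = (1233*(-1/1683))*12 = -137/187*12 = -1644/187 ≈ -8.7914)
sqrt(19433 + K) = sqrt(19433 - 1644/187) = sqrt(3632327/187) = sqrt(679245149)/187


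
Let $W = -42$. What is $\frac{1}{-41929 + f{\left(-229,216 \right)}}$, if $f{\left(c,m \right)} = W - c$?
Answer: $- \frac{1}{41742} \approx -2.3957 \cdot 10^{-5}$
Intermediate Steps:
$f{\left(c,m \right)} = -42 - c$
$\frac{1}{-41929 + f{\left(-229,216 \right)}} = \frac{1}{-41929 - -187} = \frac{1}{-41929 + \left(-42 + 229\right)} = \frac{1}{-41929 + 187} = \frac{1}{-41742} = - \frac{1}{41742}$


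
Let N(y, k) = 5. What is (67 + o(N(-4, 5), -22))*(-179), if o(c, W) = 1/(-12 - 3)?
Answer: -179716/15 ≈ -11981.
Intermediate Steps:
o(c, W) = -1/15 (o(c, W) = 1/(-15) = -1/15)
(67 + o(N(-4, 5), -22))*(-179) = (67 - 1/15)*(-179) = (1004/15)*(-179) = -179716/15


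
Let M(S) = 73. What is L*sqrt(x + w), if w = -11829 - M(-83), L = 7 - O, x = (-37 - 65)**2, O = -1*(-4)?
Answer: 3*I*sqrt(1498) ≈ 116.11*I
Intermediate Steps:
O = 4
x = 10404 (x = (-102)**2 = 10404)
L = 3 (L = 7 - 1*4 = 7 - 4 = 3)
w = -11902 (w = -11829 - 1*73 = -11829 - 73 = -11902)
L*sqrt(x + w) = 3*sqrt(10404 - 11902) = 3*sqrt(-1498) = 3*(I*sqrt(1498)) = 3*I*sqrt(1498)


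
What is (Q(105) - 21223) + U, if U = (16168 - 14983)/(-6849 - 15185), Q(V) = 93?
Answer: -465579605/22034 ≈ -21130.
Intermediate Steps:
U = -1185/22034 (U = 1185/(-22034) = 1185*(-1/22034) = -1185/22034 ≈ -0.053780)
(Q(105) - 21223) + U = (93 - 21223) - 1185/22034 = -21130 - 1185/22034 = -465579605/22034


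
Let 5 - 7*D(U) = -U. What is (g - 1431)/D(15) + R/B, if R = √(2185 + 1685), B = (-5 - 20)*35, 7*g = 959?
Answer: -4529/10 - 3*√430/875 ≈ -452.97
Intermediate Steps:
g = 137 (g = (⅐)*959 = 137)
B = -875 (B = -25*35 = -875)
D(U) = 5/7 + U/7 (D(U) = 5/7 - (-1)*U/7 = 5/7 + U/7)
R = 3*√430 (R = √3870 = 3*√430 ≈ 62.209)
(g - 1431)/D(15) + R/B = (137 - 1431)/(5/7 + (⅐)*15) + (3*√430)/(-875) = -1294/(5/7 + 15/7) + (3*√430)*(-1/875) = -1294/20/7 - 3*√430/875 = -1294*7/20 - 3*√430/875 = -4529/10 - 3*√430/875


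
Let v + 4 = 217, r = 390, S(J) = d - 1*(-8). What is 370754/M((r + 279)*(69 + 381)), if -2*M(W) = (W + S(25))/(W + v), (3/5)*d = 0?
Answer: -111694462302/150529 ≈ -7.4201e+5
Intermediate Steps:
d = 0 (d = (5/3)*0 = 0)
S(J) = 8 (S(J) = 0 - 1*(-8) = 0 + 8 = 8)
v = 213 (v = -4 + 217 = 213)
M(W) = -(8 + W)/(2*(213 + W)) (M(W) = -(W + 8)/(2*(W + 213)) = -(8 + W)/(2*(213 + W)))
370754/M((r + 279)*(69 + 381)) = 370754/(((-8 - (390 + 279)*(69 + 381))/(2*(213 + (390 + 279)*(69 + 381))))) = 370754/(((-8 - 669*450)/(2*(213 + 669*450)))) = 370754/(((-8 - 1*301050)/(2*(213 + 301050)))) = 370754/(((½)*(-8 - 301050)/301263)) = 370754/(((½)*(1/301263)*(-301058))) = 370754/(-150529/301263) = 370754*(-301263/150529) = -111694462302/150529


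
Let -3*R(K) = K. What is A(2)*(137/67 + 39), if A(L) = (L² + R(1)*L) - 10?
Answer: -55000/201 ≈ -273.63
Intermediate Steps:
R(K) = -K/3
A(L) = -10 + L² - L/3 (A(L) = (L² + (-⅓*1)*L) - 10 = (L² - L/3) - 10 = -10 + L² - L/3)
A(2)*(137/67 + 39) = (-10 + 2² - ⅓*2)*(137/67 + 39) = (-10 + 4 - ⅔)*(137*(1/67) + 39) = -20*(137/67 + 39)/3 = -20/3*2750/67 = -55000/201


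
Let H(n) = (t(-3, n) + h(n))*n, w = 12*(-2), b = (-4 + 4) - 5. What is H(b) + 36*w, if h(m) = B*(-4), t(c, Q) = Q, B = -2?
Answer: -879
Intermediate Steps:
h(m) = 8 (h(m) = -2*(-4) = 8)
b = -5 (b = 0 - 5 = -5)
w = -24
H(n) = n*(8 + n) (H(n) = (n + 8)*n = (8 + n)*n = n*(8 + n))
H(b) + 36*w = -5*(8 - 5) + 36*(-24) = -5*3 - 864 = -15 - 864 = -879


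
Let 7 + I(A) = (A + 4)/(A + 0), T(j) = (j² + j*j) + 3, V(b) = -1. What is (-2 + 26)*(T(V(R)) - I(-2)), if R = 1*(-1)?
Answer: 312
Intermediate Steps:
R = -1
T(j) = 3 + 2*j² (T(j) = (j² + j²) + 3 = 2*j² + 3 = 3 + 2*j²)
I(A) = -7 + (4 + A)/A (I(A) = -7 + (A + 4)/(A + 0) = -7 + (4 + A)/A)
(-2 + 26)*(T(V(R)) - I(-2)) = (-2 + 26)*((3 + 2*(-1)²) - (-6 + 4/(-2))) = 24*((3 + 2*1) - (-6 + 4*(-½))) = 24*((3 + 2) - (-6 - 2)) = 24*(5 - 1*(-8)) = 24*(5 + 8) = 24*13 = 312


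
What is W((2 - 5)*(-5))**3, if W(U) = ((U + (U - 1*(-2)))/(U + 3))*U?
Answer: 512000/27 ≈ 18963.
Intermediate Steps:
W(U) = U*(2 + 2*U)/(3 + U) (W(U) = ((U + (U + 2))/(3 + U))*U = ((U + (2 + U))/(3 + U))*U = ((2 + 2*U)/(3 + U))*U = U*(2 + 2*U)/(3 + U))
W((2 - 5)*(-5))**3 = (2*((2 - 5)*(-5))*(1 + (2 - 5)*(-5))/(3 + (2 - 5)*(-5)))**3 = (2*(-3*(-5))*(1 - 3*(-5))/(3 - 3*(-5)))**3 = (2*15*(1 + 15)/(3 + 15))**3 = (2*15*16/18)**3 = (2*15*(1/18)*16)**3 = (80/3)**3 = 512000/27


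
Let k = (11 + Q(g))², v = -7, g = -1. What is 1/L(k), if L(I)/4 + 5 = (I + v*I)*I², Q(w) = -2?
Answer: -1/12754604 ≈ -7.8403e-8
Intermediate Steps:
k = 81 (k = (11 - 2)² = 9² = 81)
L(I) = -20 - 24*I³ (L(I) = -20 + 4*((I - 7*I)*I²) = -20 + 4*((-6*I)*I²) = -20 + 4*(-6*I³) = -20 - 24*I³)
1/L(k) = 1/(-20 - 24*81³) = 1/(-20 - 24*531441) = 1/(-20 - 12754584) = 1/(-12754604) = -1/12754604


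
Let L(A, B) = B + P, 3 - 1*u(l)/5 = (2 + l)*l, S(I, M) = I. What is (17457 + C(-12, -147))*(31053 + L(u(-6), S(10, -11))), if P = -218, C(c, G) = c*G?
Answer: 592871745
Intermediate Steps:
C(c, G) = G*c
u(l) = 15 - 5*l*(2 + l) (u(l) = 15 - 5*(2 + l)*l = 15 - 5*l*(2 + l))
L(A, B) = -218 + B (L(A, B) = B - 218 = -218 + B)
(17457 + C(-12, -147))*(31053 + L(u(-6), S(10, -11))) = (17457 - 147*(-12))*(31053 + (-218 + 10)) = (17457 + 1764)*(31053 - 208) = 19221*30845 = 592871745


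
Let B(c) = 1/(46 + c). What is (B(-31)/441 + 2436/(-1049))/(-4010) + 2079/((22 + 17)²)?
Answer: 6430513254229/4702582398150 ≈ 1.3674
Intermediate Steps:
(B(-31)/441 + 2436/(-1049))/(-4010) + 2079/((22 + 17)²) = (1/((46 - 31)*441) + 2436/(-1049))/(-4010) + 2079/((22 + 17)²) = ((1/441)/15 + 2436*(-1/1049))*(-1/4010) + 2079/(39²) = ((1/15)*(1/441) - 2436/1049)*(-1/4010) + 2079/1521 = (1/6615 - 2436/1049)*(-1/4010) + 2079*(1/1521) = -16113091/6939135*(-1/4010) + 231/169 = 16113091/27825931350 + 231/169 = 6430513254229/4702582398150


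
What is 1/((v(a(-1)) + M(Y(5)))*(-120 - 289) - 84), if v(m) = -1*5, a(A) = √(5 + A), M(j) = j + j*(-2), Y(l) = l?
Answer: 1/4006 ≈ 0.00024963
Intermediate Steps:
M(j) = -j (M(j) = j - 2*j = -j)
v(m) = -5
1/((v(a(-1)) + M(Y(5)))*(-120 - 289) - 84) = 1/((-5 - 1*5)*(-120 - 289) - 84) = 1/((-5 - 5)*(-409) - 84) = 1/(-10*(-409) - 84) = 1/(4090 - 84) = 1/4006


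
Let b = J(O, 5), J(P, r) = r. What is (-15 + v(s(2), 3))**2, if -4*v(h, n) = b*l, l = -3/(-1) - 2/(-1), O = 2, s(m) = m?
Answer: 7225/16 ≈ 451.56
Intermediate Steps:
l = 5 (l = -3*(-1) - 2*(-1) = 3 + 2 = 5)
b = 5
v(h, n) = -25/4 (v(h, n) = -5*5/4 = -1/4*25 = -25/4)
(-15 + v(s(2), 3))**2 = (-15 - 25/4)**2 = (-85/4)**2 = 7225/16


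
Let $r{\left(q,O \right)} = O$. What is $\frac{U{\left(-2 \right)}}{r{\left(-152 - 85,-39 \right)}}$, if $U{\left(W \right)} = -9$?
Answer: $\frac{3}{13} \approx 0.23077$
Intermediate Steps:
$\frac{U{\left(-2 \right)}}{r{\left(-152 - 85,-39 \right)}} = - \frac{9}{-39} = \left(-9\right) \left(- \frac{1}{39}\right) = \frac{3}{13}$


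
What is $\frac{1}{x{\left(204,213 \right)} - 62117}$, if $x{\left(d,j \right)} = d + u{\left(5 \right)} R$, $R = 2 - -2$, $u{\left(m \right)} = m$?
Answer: $- \frac{1}{61893} \approx -1.6157 \cdot 10^{-5}$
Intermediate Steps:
$R = 4$ ($R = 2 + 2 = 4$)
$x{\left(d,j \right)} = 20 + d$ ($x{\left(d,j \right)} = d + 5 \cdot 4 = d + 20 = 20 + d$)
$\frac{1}{x{\left(204,213 \right)} - 62117} = \frac{1}{\left(20 + 204\right) - 62117} = \frac{1}{224 - 62117} = \frac{1}{-61893} = - \frac{1}{61893}$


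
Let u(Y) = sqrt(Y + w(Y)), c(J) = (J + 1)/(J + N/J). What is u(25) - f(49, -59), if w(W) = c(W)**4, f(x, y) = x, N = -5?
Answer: -49 + 5*sqrt(15490361)/3844 ≈ -43.881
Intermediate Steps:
c(J) = (1 + J)/(J - 5/J) (c(J) = (J + 1)/(J - 5/J) = (1 + J)/(J - 5/J))
w(W) = W**4*(1 + W)**4/(-5 + W**2)**4 (w(W) = (W*(1 + W)/(-5 + W**2))**4 = W**4*(1 + W)**4/(-5 + W**2)**4)
u(Y) = sqrt(Y + Y**4*(1 + Y)**4/(-5 + Y**2)**4)
u(25) - f(49, -59) = sqrt(25 + 25**4*(1 + 25)**4/(-5 + 25**2)**4) - 1*49 = sqrt(25 + 390625*26**4/(-5 + 625)**4) - 49 = sqrt(25 + 390625*456976/620**4) - 49 = sqrt(25 + 390625*456976*(1/147763360000)) - 49 = sqrt(25 + 17850625/14776336) - 49 = sqrt(387259025/14776336) - 49 = 5*sqrt(15490361)/3844 - 49 = -49 + 5*sqrt(15490361)/3844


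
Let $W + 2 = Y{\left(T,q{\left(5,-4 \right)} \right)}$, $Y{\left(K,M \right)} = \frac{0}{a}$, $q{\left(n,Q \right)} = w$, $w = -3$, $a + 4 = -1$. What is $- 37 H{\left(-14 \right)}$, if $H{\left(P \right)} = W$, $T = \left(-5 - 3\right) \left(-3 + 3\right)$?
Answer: $74$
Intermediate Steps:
$a = -5$ ($a = -4 - 1 = -5$)
$T = 0$ ($T = \left(-8\right) 0 = 0$)
$q{\left(n,Q \right)} = -3$
$Y{\left(K,M \right)} = 0$ ($Y{\left(K,M \right)} = \frac{0}{-5} = 0 \left(- \frac{1}{5}\right) = 0$)
$W = -2$ ($W = -2 + 0 = -2$)
$H{\left(P \right)} = -2$
$- 37 H{\left(-14 \right)} = \left(-37\right) \left(-2\right) = 74$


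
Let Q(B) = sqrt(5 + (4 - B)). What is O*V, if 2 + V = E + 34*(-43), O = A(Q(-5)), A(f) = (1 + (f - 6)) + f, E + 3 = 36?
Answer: 7155 - 2862*sqrt(14) ≈ -3553.6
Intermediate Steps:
E = 33 (E = -3 + 36 = 33)
Q(B) = sqrt(9 - B)
A(f) = -5 + 2*f (A(f) = (1 + (-6 + f)) + f = (-5 + f) + f = -5 + 2*f)
O = -5 + 2*sqrt(14) (O = -5 + 2*sqrt(9 - 1*(-5)) = -5 + 2*sqrt(9 + 5) = -5 + 2*sqrt(14) ≈ 2.4833)
V = -1431 (V = -2 + (33 + 34*(-43)) = -2 + (33 - 1462) = -2 - 1429 = -1431)
O*V = (-5 + 2*sqrt(14))*(-1431) = 7155 - 2862*sqrt(14)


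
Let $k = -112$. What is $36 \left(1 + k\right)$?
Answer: $-3996$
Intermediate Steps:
$36 \left(1 + k\right) = 36 \left(1 - 112\right) = 36 \left(-111\right) = -3996$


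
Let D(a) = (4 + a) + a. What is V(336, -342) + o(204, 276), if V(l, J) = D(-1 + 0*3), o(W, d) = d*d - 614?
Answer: 75564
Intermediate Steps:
o(W, d) = -614 + d² (o(W, d) = d² - 614 = -614 + d²)
D(a) = 4 + 2*a
V(l, J) = 2 (V(l, J) = 4 + 2*(-1 + 0*3) = 4 + 2*(-1 + 0) = 4 + 2*(-1) = 4 - 2 = 2)
V(336, -342) + o(204, 276) = 2 + (-614 + 276²) = 2 + (-614 + 76176) = 2 + 75562 = 75564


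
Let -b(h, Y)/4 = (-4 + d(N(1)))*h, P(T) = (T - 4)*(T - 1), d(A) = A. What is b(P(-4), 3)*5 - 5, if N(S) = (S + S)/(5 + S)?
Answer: 8785/3 ≈ 2928.3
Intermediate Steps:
N(S) = 2*S/(5 + S) (N(S) = (2*S)/(5 + S) = 2*S/(5 + S))
P(T) = (-1 + T)*(-4 + T) (P(T) = (-4 + T)*(-1 + T) = (-1 + T)*(-4 + T))
b(h, Y) = 44*h/3 (b(h, Y) = -4*(-4 + 2*1/(5 + 1))*h = -4*(-4 + 2*1/6)*h = -4*(-4 + 2*1*(⅙))*h = -4*(-4 + ⅓)*h = -(-44)*h/3 = 44*h/3)
b(P(-4), 3)*5 - 5 = (44*(4 + (-4)² - 5*(-4))/3)*5 - 5 = (44*(4 + 16 + 20)/3)*5 - 5 = ((44/3)*40)*5 - 5 = (1760/3)*5 - 5 = 8800/3 - 5 = 8785/3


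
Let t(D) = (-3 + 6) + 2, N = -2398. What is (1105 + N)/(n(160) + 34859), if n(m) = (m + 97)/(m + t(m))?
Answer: -213345/5751992 ≈ -0.037091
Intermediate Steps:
t(D) = 5 (t(D) = 3 + 2 = 5)
n(m) = (97 + m)/(5 + m) (n(m) = (m + 97)/(m + 5) = (97 + m)/(5 + m))
(1105 + N)/(n(160) + 34859) = (1105 - 2398)/((97 + 160)/(5 + 160) + 34859) = -1293/(257/165 + 34859) = -1293/5751992/165 = -1293*165/5751992 = -213345/5751992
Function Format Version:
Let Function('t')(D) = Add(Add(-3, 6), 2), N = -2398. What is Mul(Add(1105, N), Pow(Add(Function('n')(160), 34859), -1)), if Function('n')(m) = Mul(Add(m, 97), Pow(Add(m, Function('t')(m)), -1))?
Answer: Rational(-213345, 5751992) ≈ -0.037091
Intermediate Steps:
Function('t')(D) = 5 (Function('t')(D) = Add(3, 2) = 5)
Function('n')(m) = Mul(Pow(Add(5, m), -1), Add(97, m)) (Function('n')(m) = Mul(Add(m, 97), Pow(Add(m, 5), -1)) = Mul(Add(97, m), Pow(Add(5, m), -1)) = Mul(Pow(Add(5, m), -1), Add(97, m)))
Mul(Add(1105, N), Pow(Add(Function('n')(160), 34859), -1)) = Mul(Add(1105, -2398), Pow(Add(Mul(Pow(Add(5, 160), -1), Add(97, 160)), 34859), -1)) = Mul(-1293, Pow(Add(Mul(Pow(165, -1), 257), 34859), -1)) = Mul(-1293, Pow(Add(Mul(Rational(1, 165), 257), 34859), -1)) = Mul(-1293, Pow(Add(Rational(257, 165), 34859), -1)) = Mul(-1293, Pow(Rational(5751992, 165), -1)) = Mul(-1293, Rational(165, 5751992)) = Rational(-213345, 5751992)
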